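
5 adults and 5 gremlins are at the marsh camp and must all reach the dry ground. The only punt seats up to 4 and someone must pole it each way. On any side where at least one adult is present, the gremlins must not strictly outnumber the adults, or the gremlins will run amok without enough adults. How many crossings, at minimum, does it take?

7

Counting alone: each trip to the dry ground takes at most 4 across and each return brings at least 1 back, so after t trips out (and t−1 returns) at most 4t − (t−1) of the 10 are across; that first reaches 10 at t = 3, so at least 5 crossings are needed.
The safety rule pushes this higher. Following every safe sequence of crossings, the most of the 10 that can be at the dry ground as the punt arrives there on crossing 5 is 9 — never all 10.
So no plan with fewer than 7 crossings exists, and this one achieves 7:
1. 2 gremlins → the dry ground.  (the marsh camp: 5A 3G; the dry ground: 0A 2G)
2. 1 gremlin ← the marsh camp.  (the marsh camp: 5A 4G; the dry ground: 0A 1G)
3. 4 gremlins → the dry ground.  (the marsh camp: 5A 0G; the dry ground: 0A 5G)
4. 1 gremlin ← the marsh camp.  (the marsh camp: 5A 1G; the dry ground: 0A 4G)
5. 4 adults → the dry ground.  (the marsh camp: 1A 1G; the dry ground: 4A 4G)
6. 1 adult and 1 gremlin ← the marsh camp.  (the marsh camp: 2A 2G; the dry ground: 3A 3G)
7. 2 adults and 2 gremlins → the dry ground.  (the marsh camp: 0A 0G; the dry ground: 5A 5G)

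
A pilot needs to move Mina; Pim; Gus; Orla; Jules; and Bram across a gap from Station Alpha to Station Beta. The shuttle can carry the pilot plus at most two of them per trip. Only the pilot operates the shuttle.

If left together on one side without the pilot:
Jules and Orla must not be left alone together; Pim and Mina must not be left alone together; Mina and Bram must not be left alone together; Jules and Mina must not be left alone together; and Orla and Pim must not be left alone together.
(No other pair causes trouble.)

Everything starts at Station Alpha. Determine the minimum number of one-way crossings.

7

Counting alone: the pilot can take at most 2 across per trip to Station Beta, so moving all 6 needs at least 3 loaded trips out, with a return between consecutive ones — at least 5 crossings.
The safety rule pushes this higher. Following every safe sequence of crossings, the most of the 6 that can be at Station Beta as the shuttle arrives there on crossing 5 is 5 — never all 6.
So no plan with fewer than 7 crossings exists, and this one achieves 7:
1. Pilot goes to Station Beta with Mina and Orla.
2. Pilot goes back to Station Alpha alone.
3. Pilot goes to Station Beta with Gus and Pim.
4. Pilot goes back to Station Alpha with Mina and Orla.
5. Pilot goes to Station Beta with Bram and Jules.
6. Pilot goes back to Station Alpha alone.
7. Pilot goes to Station Beta with Mina and Orla.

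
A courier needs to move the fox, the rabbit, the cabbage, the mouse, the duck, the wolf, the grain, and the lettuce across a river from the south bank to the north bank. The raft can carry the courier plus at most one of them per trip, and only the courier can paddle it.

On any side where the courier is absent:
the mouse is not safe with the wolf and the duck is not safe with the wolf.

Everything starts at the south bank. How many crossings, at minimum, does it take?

Counting alone: the courier can take at most 1 across per trip to the north bank, so moving all 8 needs at least 8 loaded trips out, with a return between consecutive ones — at least 15 crossings.
The safety rule pushes this higher. Following every safe sequence of crossings, the most of the 8 that can be at the north bank as the raft arrives there on crossing 15 is 7 — never all 8.
So no plan with fewer than 17 crossings exists, and this one achieves 17:
1. Courier goes to the north bank with the wolf.  [the south bank: the cabbage, the duck, the fox, the grain, the lettuce, the mouse, the rabbit | the north bank: the wolf]
2. Courier goes back to the south bank alone.  [the south bank: the cabbage, the duck, the fox, the grain, the lettuce, the mouse, the rabbit | the north bank: the wolf]
3. Courier goes to the north bank with the fox.  [the south bank: the cabbage, the duck, the grain, the lettuce, the mouse, the rabbit | the north bank: the fox, the wolf]
4. Courier goes back to the south bank alone.  [the south bank: the cabbage, the duck, the grain, the lettuce, the mouse, the rabbit | the north bank: the fox, the wolf]
5. Courier goes to the north bank with the rabbit.  [the south bank: the cabbage, the duck, the grain, the lettuce, the mouse | the north bank: the fox, the rabbit, the wolf]
6. Courier goes back to the south bank alone.  [the south bank: the cabbage, the duck, the grain, the lettuce, the mouse | the north bank: the fox, the rabbit, the wolf]
7. Courier goes to the north bank with the cabbage.  [the south bank: the duck, the grain, the lettuce, the mouse | the north bank: the cabbage, the fox, the rabbit, the wolf]
8. Courier goes back to the south bank alone.  [the south bank: the duck, the grain, the lettuce, the mouse | the north bank: the cabbage, the fox, the rabbit, the wolf]
9. Courier goes to the north bank with the mouse.  [the south bank: the duck, the grain, the lettuce | the north bank: the cabbage, the fox, the mouse, the rabbit, the wolf]
10. Courier goes back to the south bank with the wolf.  [the south bank: the duck, the grain, the lettuce, the wolf | the north bank: the cabbage, the fox, the mouse, the rabbit]
11. Courier goes to the north bank with the duck.  [the south bank: the grain, the lettuce, the wolf | the north bank: the cabbage, the duck, the fox, the mouse, the rabbit]
12. Courier goes back to the south bank alone.  [the south bank: the grain, the lettuce, the wolf | the north bank: the cabbage, the duck, the fox, the mouse, the rabbit]
13. Courier goes to the north bank with the grain.  [the south bank: the lettuce, the wolf | the north bank: the cabbage, the duck, the fox, the grain, the mouse, the rabbit]
14. Courier goes back to the south bank alone.  [the south bank: the lettuce, the wolf | the north bank: the cabbage, the duck, the fox, the grain, the mouse, the rabbit]
15. Courier goes to the north bank with the lettuce.  [the south bank: the wolf | the north bank: the cabbage, the duck, the fox, the grain, the lettuce, the mouse, the rabbit]
16. Courier goes back to the south bank alone.  [the south bank: the wolf | the north bank: the cabbage, the duck, the fox, the grain, the lettuce, the mouse, the rabbit]
17. Courier goes to the north bank with the wolf.  [the south bank: — | the north bank: the cabbage, the duck, the fox, the grain, the lettuce, the mouse, the rabbit, the wolf]

17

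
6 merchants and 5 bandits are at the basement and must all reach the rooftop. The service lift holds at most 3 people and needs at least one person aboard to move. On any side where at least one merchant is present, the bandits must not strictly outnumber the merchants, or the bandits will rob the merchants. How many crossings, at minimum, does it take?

Counting alone: each trip to the rooftop takes at most 3 across and each return brings at least 1 back, so after t trips out (and t−1 returns) at most 3t − (t−1) of the 11 are across; that first reaches 11 at t = 5, so at least 9 crossings are needed.
The plan below uses exactly 9 crossings, so it is optimal:
1. 3 bandits → the rooftop.  (the basement: 6M 2B; the rooftop: 0M 3B)
2. 1 bandit ← the basement.  (the basement: 6M 3B; the rooftop: 0M 2B)
3. 3 merchants → the rooftop.  (the basement: 3M 3B; the rooftop: 3M 2B)
4. 1 merchant ← the basement.  (the basement: 4M 3B; the rooftop: 2M 2B)
5. 2 merchants and 1 bandit → the rooftop.  (the basement: 2M 2B; the rooftop: 4M 3B)
6. 1 merchant ← the basement.  (the basement: 3M 2B; the rooftop: 3M 3B)
7. 2 merchants and 1 bandit → the rooftop.  (the basement: 1M 1B; the rooftop: 5M 4B)
8. 1 merchant ← the basement.  (the basement: 2M 1B; the rooftop: 4M 4B)
9. 2 merchants and 1 bandit → the rooftop.  (the basement: 0M 0B; the rooftop: 6M 5B)

9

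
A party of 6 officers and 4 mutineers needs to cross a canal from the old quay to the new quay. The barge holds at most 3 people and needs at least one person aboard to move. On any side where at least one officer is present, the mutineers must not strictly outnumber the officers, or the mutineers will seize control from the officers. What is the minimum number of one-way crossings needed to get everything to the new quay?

Counting alone: each trip to the new quay takes at most 3 across and each return brings at least 1 back, so after t trips out (and t−1 returns) at most 3t − (t−1) of the 10 are across; that first reaches 10 at t = 5, so at least 9 crossings are needed.
The plan below uses exactly 9 crossings, so it is optimal:
1. 2 mutineers → the new quay.  (the old quay: 6O 2M; the new quay: 0O 2M)
2. 1 mutineer ← the old quay.  (the old quay: 6O 3M; the new quay: 0O 1M)
3. 3 mutineers → the new quay.  (the old quay: 6O 0M; the new quay: 0O 4M)
4. 1 mutineer ← the old quay.  (the old quay: 6O 1M; the new quay: 0O 3M)
5. 3 officers → the new quay.  (the old quay: 3O 1M; the new quay: 3O 3M)
6. 1 mutineer ← the old quay.  (the old quay: 3O 2M; the new quay: 3O 2M)
7. 1 officer and 2 mutineers → the new quay.  (the old quay: 2O 0M; the new quay: 4O 4M)
8. 1 mutineer ← the old quay.  (the old quay: 2O 1M; the new quay: 4O 3M)
9. 2 officers and 1 mutineer → the new quay.  (the old quay: 0O 0M; the new quay: 6O 4M)

9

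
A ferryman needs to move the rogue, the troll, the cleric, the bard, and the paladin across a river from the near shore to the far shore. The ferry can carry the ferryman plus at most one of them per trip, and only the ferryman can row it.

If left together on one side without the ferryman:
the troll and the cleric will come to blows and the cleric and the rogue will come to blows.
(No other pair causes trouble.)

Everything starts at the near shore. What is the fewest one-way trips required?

11

Counting alone: the ferryman can take at most 1 across per trip to the far shore, so moving all 5 needs at least 5 loaded trips out, with a return between consecutive ones — at least 9 crossings.
The safety rule pushes this higher. Following every safe sequence of crossings, the most of the 5 that can be at the far shore as the ferry arrives there on crossing 9 is 4 — never all 5.
So no plan with fewer than 11 crossings exists, and this one achieves 11:
1. Ferryman goes to the far shore with the cleric.  [the near shore: the bard, the paladin, the rogue, the troll | the far shore: the cleric]
2. Ferryman goes back to the near shore alone.  [the near shore: the bard, the paladin, the rogue, the troll | the far shore: the cleric]
3. Ferryman goes to the far shore with the rogue.  [the near shore: the bard, the paladin, the troll | the far shore: the cleric, the rogue]
4. Ferryman goes back to the near shore with the cleric.  [the near shore: the bard, the cleric, the paladin, the troll | the far shore: the rogue]
5. Ferryman goes to the far shore with the troll.  [the near shore: the bard, the cleric, the paladin | the far shore: the rogue, the troll]
6. Ferryman goes back to the near shore alone.  [the near shore: the bard, the cleric, the paladin | the far shore: the rogue, the troll]
7. Ferryman goes to the far shore with the bard.  [the near shore: the cleric, the paladin | the far shore: the bard, the rogue, the troll]
8. Ferryman goes back to the near shore alone.  [the near shore: the cleric, the paladin | the far shore: the bard, the rogue, the troll]
9. Ferryman goes to the far shore with the paladin.  [the near shore: the cleric | the far shore: the bard, the paladin, the rogue, the troll]
10. Ferryman goes back to the near shore alone.  [the near shore: the cleric | the far shore: the bard, the paladin, the rogue, the troll]
11. Ferryman goes to the far shore with the cleric.  [the near shore: — | the far shore: the bard, the cleric, the paladin, the rogue, the troll]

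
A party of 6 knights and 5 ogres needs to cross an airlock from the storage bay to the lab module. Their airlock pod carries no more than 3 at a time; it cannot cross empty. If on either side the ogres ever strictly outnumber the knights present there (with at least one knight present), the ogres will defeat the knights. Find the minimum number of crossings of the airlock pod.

Counting alone: each trip to the lab module takes at most 3 across and each return brings at least 1 back, so after t trips out (and t−1 returns) at most 3t − (t−1) of the 11 are across; that first reaches 11 at t = 5, so at least 9 crossings are needed.
The plan below uses exactly 9 crossings, so it is optimal:
1. 3 ogres → the lab module.  (the storage bay: 6K 2O; the lab module: 0K 3O)
2. 1 ogre ← the storage bay.  (the storage bay: 6K 3O; the lab module: 0K 2O)
3. 3 knights → the lab module.  (the storage bay: 3K 3O; the lab module: 3K 2O)
4. 1 knight ← the storage bay.  (the storage bay: 4K 3O; the lab module: 2K 2O)
5. 2 knights and 1 ogre → the lab module.  (the storage bay: 2K 2O; the lab module: 4K 3O)
6. 1 knight ← the storage bay.  (the storage bay: 3K 2O; the lab module: 3K 3O)
7. 2 knights and 1 ogre → the lab module.  (the storage bay: 1K 1O; the lab module: 5K 4O)
8. 1 knight ← the storage bay.  (the storage bay: 2K 1O; the lab module: 4K 4O)
9. 2 knights and 1 ogre → the lab module.  (the storage bay: 0K 0O; the lab module: 6K 5O)

9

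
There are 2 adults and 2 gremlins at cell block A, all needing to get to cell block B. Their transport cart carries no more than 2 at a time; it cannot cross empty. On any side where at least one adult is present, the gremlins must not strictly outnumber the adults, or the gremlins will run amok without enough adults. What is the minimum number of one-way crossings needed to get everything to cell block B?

5

Counting alone: each trip to cell block B takes at most 2 across and each return brings at least 1 back, so after t trips out (and t−1 returns) at most 2t − (t−1) of the 4 are across; that first reaches 4 at t = 3, so at least 5 crossings are needed.
The plan below uses exactly 5 crossings, so it is optimal:
1. 2 gremlins → cell block B.  (cell block A: 2A 0G; cell block B: 0A 2G)
2. 1 gremlin ← cell block A.  (cell block A: 2A 1G; cell block B: 0A 1G)
3. 2 adults → cell block B.  (cell block A: 0A 1G; cell block B: 2A 1G)
4. 1 gremlin ← cell block A.  (cell block A: 0A 2G; cell block B: 2A 0G)
5. 2 gremlins → cell block B.  (cell block A: 0A 0G; cell block B: 2A 2G)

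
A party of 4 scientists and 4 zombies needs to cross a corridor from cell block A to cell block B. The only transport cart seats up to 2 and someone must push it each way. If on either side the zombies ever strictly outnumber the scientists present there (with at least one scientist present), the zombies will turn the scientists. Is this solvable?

No

Following every safe sequence of crossings from the start, the most of the 8 that can be at cell block B as the transport cart arrives there on crossings 1, 3, 5 is 2, 3, 4 respectively; the best ever achieved is 4 of 8.
From crossing 7 on, no configuration arises that was not already reachable earlier: only 11 distinct safe configurations (who is on which side, and where the transport cart is) can ever be reached, none of them has everyone across, and every continuation just revisits them. They are: 0 scientists + 0 zombies across (transport cart back at the start); 0 scientists + 1 zombie across (transport cart there); 0 scientists + 1 zombie across (transport cart back at the start); 0 scientists + 2 zombies across (transport cart there); 0 scientists + 2 zombies across (transport cart back at the start); 0 scientists + 3 zombies across (transport cart there); 0 scientists + 3 zombies across (transport cart back at the start); 0 scientists + 4 zombies across (transport cart there); 1 scientist + 1 zombie across (transport cart there); 1 scientist + 1 zombie across (transport cart back at the start); 2 scientists + 2 zombies across (transport cart there). So no valid plan exists.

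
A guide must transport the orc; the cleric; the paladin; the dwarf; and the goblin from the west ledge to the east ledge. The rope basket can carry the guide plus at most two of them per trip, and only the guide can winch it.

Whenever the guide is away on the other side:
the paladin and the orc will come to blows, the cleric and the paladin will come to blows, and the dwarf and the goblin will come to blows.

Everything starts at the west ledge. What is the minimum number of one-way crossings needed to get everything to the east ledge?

5

Counting alone: the guide can take at most 2 across per trip to the east ledge, so moving all 5 needs at least 3 loaded trips out, with a return between consecutive ones — at least 5 crossings.
The plan below uses exactly 5 crossings, so it is optimal:
1. Guide goes to the east ledge with the dwarf and the paladin.
2. Guide goes back to the west ledge alone.
3. Guide goes to the east ledge with the cleric and the orc.
4. Guide goes back to the west ledge with the paladin.
5. Guide goes to the east ledge with the goblin and the paladin.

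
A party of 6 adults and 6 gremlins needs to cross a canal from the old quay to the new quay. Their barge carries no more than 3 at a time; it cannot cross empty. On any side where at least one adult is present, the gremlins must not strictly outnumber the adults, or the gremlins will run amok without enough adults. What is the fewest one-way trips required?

impossible

Following every safe sequence of crossings from the start, the most of the 12 that can be at the new quay as the barge arrives there on crossings 1, 3, 5 is 3, 5, 6 respectively; the best ever achieved is 6 of 12.
From crossing 7 on, no configuration arises that was not already reachable earlier: only 17 distinct safe configurations (who is on which side, and where the barge is) can ever be reached, none of them has everyone across, and every continuation just revisits them. They are: 0 adults + 0 gremlins across (barge back at the start); 0 adults + 1 gremlin across (barge there); 0 adults + 1 gremlin across (barge back at the start); 0 adults + 2 gremlins across (barge there); 0 adults + 2 gremlins across (barge back at the start); 0 adults + 3 gremlins across (barge there); 0 adults + 3 gremlins across (barge back at the start); 0 adults + 4 gremlins across (barge there); 0 adults + 4 gremlins across (barge back at the start); 0 adults + 5 gremlins across (barge there); 0 adults + 5 gremlins across (barge back at the start); 0 adults + 6 gremlins across (barge there); 1 adult + 1 gremlin across (barge there); 1 adult + 1 gremlin across (barge back at the start); 2 adults + 2 gremlins across (barge there); 2 adults + 2 gremlins across (barge back at the start); 3 adults + 3 gremlins across (barge there). So no valid plan exists.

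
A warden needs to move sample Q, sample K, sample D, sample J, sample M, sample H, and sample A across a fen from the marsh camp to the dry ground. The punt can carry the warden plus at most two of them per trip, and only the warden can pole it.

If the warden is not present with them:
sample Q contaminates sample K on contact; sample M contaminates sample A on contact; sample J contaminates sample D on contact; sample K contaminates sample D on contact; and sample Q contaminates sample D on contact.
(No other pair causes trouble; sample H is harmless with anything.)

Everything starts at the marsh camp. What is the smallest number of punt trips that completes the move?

impossible

Whatever the first load, the items left behind include a forbidden pair without the warden. No opening move is safe, so no plan exists.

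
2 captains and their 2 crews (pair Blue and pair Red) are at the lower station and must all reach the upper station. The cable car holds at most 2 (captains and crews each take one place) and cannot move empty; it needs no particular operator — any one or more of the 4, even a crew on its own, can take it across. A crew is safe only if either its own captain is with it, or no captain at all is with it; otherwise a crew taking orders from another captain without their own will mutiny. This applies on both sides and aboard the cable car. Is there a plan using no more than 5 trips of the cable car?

Yes — this plan uses 5 crossings (≤ 5):
1. captain Blue and crew Blue cross → the upper station.
2. captain Blue crosses ← the lower station.
3. captain Blue and captain Red cross → the upper station.
4. captain Red crosses ← the lower station.
5. captain Red and crew Red cross → the upper station.

Yes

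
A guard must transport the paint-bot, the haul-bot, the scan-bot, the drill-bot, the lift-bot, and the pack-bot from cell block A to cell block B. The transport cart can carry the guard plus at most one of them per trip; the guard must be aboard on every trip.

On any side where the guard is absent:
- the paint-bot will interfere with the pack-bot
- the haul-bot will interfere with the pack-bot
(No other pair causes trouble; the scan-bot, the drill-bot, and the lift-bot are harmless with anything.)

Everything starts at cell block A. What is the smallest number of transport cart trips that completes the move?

Counting alone: the guard can take at most 1 across per trip to cell block B, so moving all 6 needs at least 6 loaded trips out, with a return between consecutive ones — at least 11 crossings.
The safety rule pushes this higher. Following every safe sequence of crossings, the most of the 6 that can be at cell block B as the transport cart arrives there on crossing 11 is 5 — never all 6.
So no plan with fewer than 13 crossings exists, and this one achieves 13:
1. Guard goes to cell block B with the pack-bot.  [cell block A: the drill-bot, the haul-bot, the lift-bot, the paint-bot, the scan-bot | cell block B: the pack-bot]
2. Guard goes back to cell block A alone.  [cell block A: the drill-bot, the haul-bot, the lift-bot, the paint-bot, the scan-bot | cell block B: the pack-bot]
3. Guard goes to cell block B with the paint-bot.  [cell block A: the drill-bot, the haul-bot, the lift-bot, the scan-bot | cell block B: the pack-bot, the paint-bot]
4. Guard goes back to cell block A with the pack-bot.  [cell block A: the drill-bot, the haul-bot, the lift-bot, the pack-bot, the scan-bot | cell block B: the paint-bot]
5. Guard goes to cell block B with the haul-bot.  [cell block A: the drill-bot, the lift-bot, the pack-bot, the scan-bot | cell block B: the haul-bot, the paint-bot]
6. Guard goes back to cell block A alone.  [cell block A: the drill-bot, the lift-bot, the pack-bot, the scan-bot | cell block B: the haul-bot, the paint-bot]
7. Guard goes to cell block B with the scan-bot.  [cell block A: the drill-bot, the lift-bot, the pack-bot | cell block B: the haul-bot, the paint-bot, the scan-bot]
8. Guard goes back to cell block A alone.  [cell block A: the drill-bot, the lift-bot, the pack-bot | cell block B: the haul-bot, the paint-bot, the scan-bot]
9. Guard goes to cell block B with the drill-bot.  [cell block A: the lift-bot, the pack-bot | cell block B: the drill-bot, the haul-bot, the paint-bot, the scan-bot]
10. Guard goes back to cell block A alone.  [cell block A: the lift-bot, the pack-bot | cell block B: the drill-bot, the haul-bot, the paint-bot, the scan-bot]
11. Guard goes to cell block B with the lift-bot.  [cell block A: the pack-bot | cell block B: the drill-bot, the haul-bot, the lift-bot, the paint-bot, the scan-bot]
12. Guard goes back to cell block A alone.  [cell block A: the pack-bot | cell block B: the drill-bot, the haul-bot, the lift-bot, the paint-bot, the scan-bot]
13. Guard goes to cell block B with the pack-bot.  [cell block A: — | cell block B: the drill-bot, the haul-bot, the lift-bot, the pack-bot, the paint-bot, the scan-bot]

13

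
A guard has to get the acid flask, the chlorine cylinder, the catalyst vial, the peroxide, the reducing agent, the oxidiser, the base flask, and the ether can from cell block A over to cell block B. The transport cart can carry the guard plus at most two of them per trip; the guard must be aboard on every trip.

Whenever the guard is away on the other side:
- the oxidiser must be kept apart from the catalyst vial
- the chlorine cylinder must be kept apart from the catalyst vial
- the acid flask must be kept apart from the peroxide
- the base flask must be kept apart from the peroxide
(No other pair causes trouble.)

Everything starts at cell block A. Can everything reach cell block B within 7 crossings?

Counting alone: the guard can take at most 2 across per trip to cell block B, so moving all 8 needs at least 4 loaded trips out, with a return between consecutive ones — at least 7 crossings.
The safety rule pushes this higher. Following every safe sequence of crossings, the most of the 8 that can be at cell block B as the transport cart arrives there on crossing 7 is 7 — never all 8.
So the move cannot be finished within 7 crossings. (The shortest complete plan takes 9:)
1. Guard goes to cell block B with the catalyst vial and the peroxide.  [cell block A: the acid flask, the base flask, the chlorine cylinder, the ether can, the oxidiser, the reducing agent | cell block B: the catalyst vial, the peroxide]
2. Guard goes back to cell block A alone.  [cell block A: the acid flask, the base flask, the chlorine cylinder, the ether can, the oxidiser, the reducing agent | cell block B: the catalyst vial, the peroxide]
3. Guard goes to cell block B with the acid flask and the chlorine cylinder.  [cell block A: the base flask, the ether can, the oxidiser, the reducing agent | cell block B: the acid flask, the catalyst vial, the chlorine cylinder, the peroxide]
4. Guard goes back to cell block A with the catalyst vial and the peroxide.  [cell block A: the base flask, the catalyst vial, the ether can, the oxidiser, the peroxide, the reducing agent | cell block B: the acid flask, the chlorine cylinder]
5. Guard goes to cell block B with the base flask and the oxidiser.  [cell block A: the catalyst vial, the ether can, the peroxide, the reducing agent | cell block B: the acid flask, the base flask, the chlorine cylinder, the oxidiser]
6. Guard goes back to cell block A alone.  [cell block A: the catalyst vial, the ether can, the peroxide, the reducing agent | cell block B: the acid flask, the base flask, the chlorine cylinder, the oxidiser]
7. Guard goes to cell block B with the ether can and the reducing agent.  [cell block A: the catalyst vial, the peroxide | cell block B: the acid flask, the base flask, the chlorine cylinder, the ether can, the oxidiser, the reducing agent]
8. Guard goes back to cell block A alone.  [cell block A: the catalyst vial, the peroxide | cell block B: the acid flask, the base flask, the chlorine cylinder, the ether can, the oxidiser, the reducing agent]
9. Guard goes to cell block B with the catalyst vial and the peroxide.  [cell block A: — | cell block B: the acid flask, the base flask, the catalyst vial, the chlorine cylinder, the ether can, the oxidiser, the peroxide, the reducing agent]

No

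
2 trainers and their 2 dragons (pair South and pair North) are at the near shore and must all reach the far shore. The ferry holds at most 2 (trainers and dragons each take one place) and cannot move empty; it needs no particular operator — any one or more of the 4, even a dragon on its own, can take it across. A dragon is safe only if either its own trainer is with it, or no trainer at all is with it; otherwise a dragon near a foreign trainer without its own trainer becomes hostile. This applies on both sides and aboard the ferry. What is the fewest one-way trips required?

Counting alone: each trip to the far shore takes at most 2 across and each return brings at least 1 back, so after t trips out (and t−1 returns) at most 2t − (t−1) of the 4 are across; that first reaches 4 at t = 3, so at least 5 crossings are needed.
The plan below uses exactly 5 crossings, so it is optimal:
1. dragon South and trainer South cross → the far shore.
2. trainer South crosses ← the near shore.
3. trainer North and trainer South cross → the far shore.
4. trainer North crosses ← the near shore.
5. dragon North and trainer North cross → the far shore.

5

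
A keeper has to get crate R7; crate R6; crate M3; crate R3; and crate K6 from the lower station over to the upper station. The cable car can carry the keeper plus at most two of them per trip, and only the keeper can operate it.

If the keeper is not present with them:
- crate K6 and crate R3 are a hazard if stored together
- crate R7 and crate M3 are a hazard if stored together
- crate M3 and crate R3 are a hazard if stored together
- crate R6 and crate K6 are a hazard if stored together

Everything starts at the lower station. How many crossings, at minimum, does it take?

7

Counting alone: the keeper can take at most 2 across per trip to the upper station, so moving all 5 needs at least 3 loaded trips out, with a return between consecutive ones — at least 5 crossings.
The safety rule pushes this higher. Following every safe sequence of crossings, the most of the 5 that can be at the upper station as the cable car arrives there on crossing 5 is 4 — never all 5.
So no plan with fewer than 7 crossings exists, and this one achieves 7:
1. Keeper goes to the upper station with crate K6 and crate M3.
2. Keeper goes back to the lower station alone.
3. Keeper goes to the upper station with crate R7.
4. Keeper goes back to the lower station with crate M3.
5. Keeper goes to the upper station with crate R3 and crate R6.
6. Keeper goes back to the lower station with crate K6.
7. Keeper goes to the upper station with crate K6 and crate M3.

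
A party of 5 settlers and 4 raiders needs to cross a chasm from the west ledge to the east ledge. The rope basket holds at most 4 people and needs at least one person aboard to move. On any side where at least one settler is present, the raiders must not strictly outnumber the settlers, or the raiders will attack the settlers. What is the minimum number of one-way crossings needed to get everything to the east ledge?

5

Counting alone: each trip to the east ledge takes at most 4 across and each return brings at least 1 back, so after t trips out (and t−1 returns) at most 4t − (t−1) of the 9 are across; that first reaches 9 at t = 3, so at least 5 crossings are needed.
The plan below uses exactly 5 crossings, so it is optimal:
1. 3 raiders → the east ledge.  (the west ledge: 5S 1R; the east ledge: 0S 3R)
2. 1 raider ← the west ledge.  (the west ledge: 5S 2R; the east ledge: 0S 2R)
3. 3 settlers and 1 raider → the east ledge.  (the west ledge: 2S 1R; the east ledge: 3S 3R)
4. 1 raider ← the west ledge.  (the west ledge: 2S 2R; the east ledge: 3S 2R)
5. 2 settlers and 2 raiders → the east ledge.  (the west ledge: 0S 0R; the east ledge: 5S 4R)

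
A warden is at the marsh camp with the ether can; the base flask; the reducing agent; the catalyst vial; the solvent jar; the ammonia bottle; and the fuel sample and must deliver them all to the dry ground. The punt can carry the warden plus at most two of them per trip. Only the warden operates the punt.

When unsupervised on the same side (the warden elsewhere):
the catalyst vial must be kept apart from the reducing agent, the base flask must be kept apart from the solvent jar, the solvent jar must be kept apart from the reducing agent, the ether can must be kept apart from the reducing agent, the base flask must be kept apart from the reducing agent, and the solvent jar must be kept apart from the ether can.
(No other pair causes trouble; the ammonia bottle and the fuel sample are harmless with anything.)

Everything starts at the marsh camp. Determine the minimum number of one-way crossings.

11

Counting alone: the warden can take at most 2 across per trip to the dry ground, so moving all 7 needs at least 4 loaded trips out, with a return between consecutive ones — at least 7 crossings.
The safety rule pushes this higher. Following every safe sequence of crossings, the most of the 7 that can be at the dry ground as the punt arrives there on crossings 7, 9 is 5, 6 respectively — never all 7.
So no plan with fewer than 11 crossings exists, and this one achieves 11:
1. Warden goes to the dry ground with the reducing agent and the solvent jar.
2. Warden goes back to the marsh camp with the reducing agent.
3. Warden goes to the dry ground with the catalyst vial and the reducing agent.
4. Warden goes back to the marsh camp with the reducing agent.
5. Warden goes to the dry ground with the base flask and the ether can.
6. Warden goes back to the marsh camp with the solvent jar.
7. Warden goes to the dry ground with the ammonia bottle and the reducing agent.
8. Warden goes back to the marsh camp with the reducing agent.
9. Warden goes to the dry ground with the fuel sample and the reducing agent.
10. Warden goes back to the marsh camp with the reducing agent.
11. Warden goes to the dry ground with the reducing agent and the solvent jar.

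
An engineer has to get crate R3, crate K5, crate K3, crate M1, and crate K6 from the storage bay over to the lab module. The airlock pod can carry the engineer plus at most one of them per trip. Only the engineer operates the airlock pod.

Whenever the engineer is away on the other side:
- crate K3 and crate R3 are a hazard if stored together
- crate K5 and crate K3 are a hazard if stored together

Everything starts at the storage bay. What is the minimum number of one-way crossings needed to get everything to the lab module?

11

Counting alone: the engineer can take at most 1 across per trip to the lab module, so moving all 5 needs at least 5 loaded trips out, with a return between consecutive ones — at least 9 crossings.
The safety rule pushes this higher. Following every safe sequence of crossings, the most of the 5 that can be at the lab module as the airlock pod arrives there on crossing 9 is 4 — never all 5.
So no plan with fewer than 11 crossings exists, and this one achieves 11:
1. Engineer goes to the lab module with crate K3.  [the storage bay: crate K5, crate K6, crate M1, crate R3 | the lab module: crate K3]
2. Engineer goes back to the storage bay alone.  [the storage bay: crate K5, crate K6, crate M1, crate R3 | the lab module: crate K3]
3. Engineer goes to the lab module with crate R3.  [the storage bay: crate K5, crate K6, crate M1 | the lab module: crate K3, crate R3]
4. Engineer goes back to the storage bay with crate K3.  [the storage bay: crate K3, crate K5, crate K6, crate M1 | the lab module: crate R3]
5. Engineer goes to the lab module with crate K5.  [the storage bay: crate K3, crate K6, crate M1 | the lab module: crate K5, crate R3]
6. Engineer goes back to the storage bay alone.  [the storage bay: crate K3, crate K6, crate M1 | the lab module: crate K5, crate R3]
7. Engineer goes to the lab module with crate M1.  [the storage bay: crate K3, crate K6 | the lab module: crate K5, crate M1, crate R3]
8. Engineer goes back to the storage bay alone.  [the storage bay: crate K3, crate K6 | the lab module: crate K5, crate M1, crate R3]
9. Engineer goes to the lab module with crate K6.  [the storage bay: crate K3 | the lab module: crate K5, crate K6, crate M1, crate R3]
10. Engineer goes back to the storage bay alone.  [the storage bay: crate K3 | the lab module: crate K5, crate K6, crate M1, crate R3]
11. Engineer goes to the lab module with crate K3.  [the storage bay: — | the lab module: crate K3, crate K5, crate K6, crate M1, crate R3]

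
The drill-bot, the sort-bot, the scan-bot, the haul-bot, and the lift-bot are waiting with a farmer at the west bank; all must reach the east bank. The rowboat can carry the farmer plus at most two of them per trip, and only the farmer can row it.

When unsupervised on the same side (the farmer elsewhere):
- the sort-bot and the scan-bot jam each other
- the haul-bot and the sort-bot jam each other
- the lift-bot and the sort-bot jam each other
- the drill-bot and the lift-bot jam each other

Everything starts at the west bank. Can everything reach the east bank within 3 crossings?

Counting alone: the farmer can take at most 2 across per trip to the east bank, so moving all 5 needs at least 3 loaded trips out, with a return between consecutive ones — at least 5 crossings.
Since 3 < 5, 3 crossings cannot be enough. (The shortest complete plan in fact takes 5:)
1. Farmer goes to the east bank with the drill-bot and the sort-bot.  [the west bank: the haul-bot, the lift-bot, the scan-bot | the east bank: the drill-bot, the sort-bot]
2. Farmer goes back to the west bank alone.  [the west bank: the haul-bot, the lift-bot, the scan-bot | the east bank: the drill-bot, the sort-bot]
3. Farmer goes to the east bank with the haul-bot and the scan-bot.  [the west bank: the lift-bot | the east bank: the drill-bot, the haul-bot, the scan-bot, the sort-bot]
4. Farmer goes back to the west bank with the sort-bot.  [the west bank: the lift-bot, the sort-bot | the east bank: the drill-bot, the haul-bot, the scan-bot]
5. Farmer goes to the east bank with the lift-bot and the sort-bot.  [the west bank: — | the east bank: the drill-bot, the haul-bot, the lift-bot, the scan-bot, the sort-bot]

No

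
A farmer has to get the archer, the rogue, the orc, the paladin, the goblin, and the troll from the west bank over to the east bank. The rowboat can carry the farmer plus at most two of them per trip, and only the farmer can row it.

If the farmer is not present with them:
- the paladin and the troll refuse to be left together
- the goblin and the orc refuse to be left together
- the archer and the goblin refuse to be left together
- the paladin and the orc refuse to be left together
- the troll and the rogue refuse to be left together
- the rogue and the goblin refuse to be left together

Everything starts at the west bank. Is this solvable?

No

Whatever the first load, the items left behind include a forbidden pair without the farmer. No opening move is safe, so no plan exists.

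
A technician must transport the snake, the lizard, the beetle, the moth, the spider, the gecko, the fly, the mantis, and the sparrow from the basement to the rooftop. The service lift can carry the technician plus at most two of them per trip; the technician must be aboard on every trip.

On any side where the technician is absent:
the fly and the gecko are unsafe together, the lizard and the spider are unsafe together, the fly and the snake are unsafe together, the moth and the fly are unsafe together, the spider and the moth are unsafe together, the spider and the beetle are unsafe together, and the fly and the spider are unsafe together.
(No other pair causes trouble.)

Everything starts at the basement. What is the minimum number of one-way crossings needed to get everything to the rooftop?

15

Counting alone: the technician can take at most 2 across per trip to the rooftop, so moving all 9 needs at least 5 loaded trips out, with a return between consecutive ones — at least 9 crossings.
The safety rule pushes this higher. Following every safe sequence of crossings, the most of the 9 that can be at the rooftop as the service lift arrives there on crossings 9, 11, 13 is 6, 7, 8 respectively — never all 9.
So no plan with fewer than 15 crossings exists, and this one achieves 15:
1. Technician goes to the rooftop with the fly and the spider.
2. Technician goes back to the basement with the spider.
3. Technician goes to the rooftop with the snake and the spider.
4. Technician goes back to the basement with the fly.
5. Technician goes to the rooftop with the gecko and the moth.
6. Technician goes back to the basement with the moth.
7. Technician goes to the rooftop with the lizard and the moth.
8. Technician goes back to the basement with the spider.
9. Technician goes to the rooftop with the beetle and the spider.
10. Technician goes back to the basement with the spider.
11. Technician goes to the rooftop with the mantis and the spider.
12. Technician goes back to the basement with the spider.
13. Technician goes to the rooftop with the sparrow and the spider.
14. Technician goes back to the basement with the spider.
15. Technician goes to the rooftop with the fly and the spider.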